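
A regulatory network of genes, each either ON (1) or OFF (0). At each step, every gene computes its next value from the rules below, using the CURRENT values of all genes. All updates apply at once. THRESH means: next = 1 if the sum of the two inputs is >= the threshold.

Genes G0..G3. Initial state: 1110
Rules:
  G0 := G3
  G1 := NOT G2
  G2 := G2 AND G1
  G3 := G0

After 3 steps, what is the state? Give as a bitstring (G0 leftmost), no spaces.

Step 1: G0=G3=0 G1=NOT G2=NOT 1=0 G2=G2&G1=1&1=1 G3=G0=1 -> 0011
Step 2: G0=G3=1 G1=NOT G2=NOT 1=0 G2=G2&G1=1&0=0 G3=G0=0 -> 1000
Step 3: G0=G3=0 G1=NOT G2=NOT 0=1 G2=G2&G1=0&0=0 G3=G0=1 -> 0101

0101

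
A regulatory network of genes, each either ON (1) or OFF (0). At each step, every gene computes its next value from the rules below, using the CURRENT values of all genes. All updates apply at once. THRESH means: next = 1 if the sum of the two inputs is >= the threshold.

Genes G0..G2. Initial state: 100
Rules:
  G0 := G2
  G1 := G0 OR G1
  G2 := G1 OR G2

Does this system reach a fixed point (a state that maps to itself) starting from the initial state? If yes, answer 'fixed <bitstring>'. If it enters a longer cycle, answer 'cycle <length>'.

Answer: fixed 111

Derivation:
Step 0: 100
Step 1: G0=G2=0 G1=G0|G1=1|0=1 G2=G1|G2=0|0=0 -> 010
Step 2: G0=G2=0 G1=G0|G1=0|1=1 G2=G1|G2=1|0=1 -> 011
Step 3: G0=G2=1 G1=G0|G1=0|1=1 G2=G1|G2=1|1=1 -> 111
Step 4: G0=G2=1 G1=G0|G1=1|1=1 G2=G1|G2=1|1=1 -> 111
Fixed point reached at step 3: 111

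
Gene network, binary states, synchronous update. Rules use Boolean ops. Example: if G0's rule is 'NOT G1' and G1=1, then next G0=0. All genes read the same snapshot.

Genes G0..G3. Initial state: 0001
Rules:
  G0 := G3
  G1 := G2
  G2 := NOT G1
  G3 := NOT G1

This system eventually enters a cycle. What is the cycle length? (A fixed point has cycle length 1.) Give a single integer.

Step 0: 0001
Step 1: G0=G3=1 G1=G2=0 G2=NOT G1=NOT 0=1 G3=NOT G1=NOT 0=1 -> 1011
Step 2: G0=G3=1 G1=G2=1 G2=NOT G1=NOT 0=1 G3=NOT G1=NOT 0=1 -> 1111
Step 3: G0=G3=1 G1=G2=1 G2=NOT G1=NOT 1=0 G3=NOT G1=NOT 1=0 -> 1100
Step 4: G0=G3=0 G1=G2=0 G2=NOT G1=NOT 1=0 G3=NOT G1=NOT 1=0 -> 0000
Step 5: G0=G3=0 G1=G2=0 G2=NOT G1=NOT 0=1 G3=NOT G1=NOT 0=1 -> 0011
Step 6: G0=G3=1 G1=G2=1 G2=NOT G1=NOT 0=1 G3=NOT G1=NOT 0=1 -> 1111
State from step 6 equals state from step 2 -> cycle length 4

Answer: 4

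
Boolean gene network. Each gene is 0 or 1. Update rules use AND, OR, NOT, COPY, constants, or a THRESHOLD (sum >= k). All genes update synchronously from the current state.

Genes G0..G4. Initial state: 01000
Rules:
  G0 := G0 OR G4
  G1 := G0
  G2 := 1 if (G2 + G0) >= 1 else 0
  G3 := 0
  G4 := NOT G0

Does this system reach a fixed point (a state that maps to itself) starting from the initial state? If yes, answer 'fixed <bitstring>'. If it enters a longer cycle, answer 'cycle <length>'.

Step 0: 01000
Step 1: G0=G0|G4=0|0=0 G1=G0=0 G2=(0+0>=1)=0 G3=0(const) G4=NOT G0=NOT 0=1 -> 00001
Step 2: G0=G0|G4=0|1=1 G1=G0=0 G2=(0+0>=1)=0 G3=0(const) G4=NOT G0=NOT 0=1 -> 10001
Step 3: G0=G0|G4=1|1=1 G1=G0=1 G2=(0+1>=1)=1 G3=0(const) G4=NOT G0=NOT 1=0 -> 11100
Step 4: G0=G0|G4=1|0=1 G1=G0=1 G2=(1+1>=1)=1 G3=0(const) G4=NOT G0=NOT 1=0 -> 11100
Fixed point reached at step 3: 11100

Answer: fixed 11100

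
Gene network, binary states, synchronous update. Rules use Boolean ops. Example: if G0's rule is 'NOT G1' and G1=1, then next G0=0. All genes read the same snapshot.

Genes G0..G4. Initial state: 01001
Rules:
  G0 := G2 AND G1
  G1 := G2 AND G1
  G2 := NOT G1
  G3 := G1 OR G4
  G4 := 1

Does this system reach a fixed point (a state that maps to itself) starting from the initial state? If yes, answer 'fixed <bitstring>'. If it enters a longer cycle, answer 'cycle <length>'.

Step 0: 01001
Step 1: G0=G2&G1=0&1=0 G1=G2&G1=0&1=0 G2=NOT G1=NOT 1=0 G3=G1|G4=1|1=1 G4=1(const) -> 00011
Step 2: G0=G2&G1=0&0=0 G1=G2&G1=0&0=0 G2=NOT G1=NOT 0=1 G3=G1|G4=0|1=1 G4=1(const) -> 00111
Step 3: G0=G2&G1=1&0=0 G1=G2&G1=1&0=0 G2=NOT G1=NOT 0=1 G3=G1|G4=0|1=1 G4=1(const) -> 00111
Fixed point reached at step 2: 00111

Answer: fixed 00111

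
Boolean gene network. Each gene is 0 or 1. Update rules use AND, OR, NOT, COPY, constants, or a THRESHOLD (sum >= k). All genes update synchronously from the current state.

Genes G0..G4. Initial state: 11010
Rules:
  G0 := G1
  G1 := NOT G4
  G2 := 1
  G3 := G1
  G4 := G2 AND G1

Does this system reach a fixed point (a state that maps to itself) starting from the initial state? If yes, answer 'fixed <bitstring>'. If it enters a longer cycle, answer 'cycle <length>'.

Answer: cycle 4

Derivation:
Step 0: 11010
Step 1: G0=G1=1 G1=NOT G4=NOT 0=1 G2=1(const) G3=G1=1 G4=G2&G1=0&1=0 -> 11110
Step 2: G0=G1=1 G1=NOT G4=NOT 0=1 G2=1(const) G3=G1=1 G4=G2&G1=1&1=1 -> 11111
Step 3: G0=G1=1 G1=NOT G4=NOT 1=0 G2=1(const) G3=G1=1 G4=G2&G1=1&1=1 -> 10111
Step 4: G0=G1=0 G1=NOT G4=NOT 1=0 G2=1(const) G3=G1=0 G4=G2&G1=1&0=0 -> 00100
Step 5: G0=G1=0 G1=NOT G4=NOT 0=1 G2=1(const) G3=G1=0 G4=G2&G1=1&0=0 -> 01100
Step 6: G0=G1=1 G1=NOT G4=NOT 0=1 G2=1(const) G3=G1=1 G4=G2&G1=1&1=1 -> 11111
Cycle of length 4 starting at step 2 -> no fixed point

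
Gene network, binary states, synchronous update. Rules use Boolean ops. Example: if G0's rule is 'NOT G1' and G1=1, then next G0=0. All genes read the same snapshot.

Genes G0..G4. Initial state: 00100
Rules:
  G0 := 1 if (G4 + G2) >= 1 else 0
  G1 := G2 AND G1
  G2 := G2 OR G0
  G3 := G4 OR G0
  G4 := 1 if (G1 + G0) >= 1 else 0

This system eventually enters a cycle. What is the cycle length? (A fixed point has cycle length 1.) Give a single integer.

Answer: 1

Derivation:
Step 0: 00100
Step 1: G0=(0+1>=1)=1 G1=G2&G1=1&0=0 G2=G2|G0=1|0=1 G3=G4|G0=0|0=0 G4=(0+0>=1)=0 -> 10100
Step 2: G0=(0+1>=1)=1 G1=G2&G1=1&0=0 G2=G2|G0=1|1=1 G3=G4|G0=0|1=1 G4=(0+1>=1)=1 -> 10111
Step 3: G0=(1+1>=1)=1 G1=G2&G1=1&0=0 G2=G2|G0=1|1=1 G3=G4|G0=1|1=1 G4=(0+1>=1)=1 -> 10111
State from step 3 equals state from step 2 -> cycle length 1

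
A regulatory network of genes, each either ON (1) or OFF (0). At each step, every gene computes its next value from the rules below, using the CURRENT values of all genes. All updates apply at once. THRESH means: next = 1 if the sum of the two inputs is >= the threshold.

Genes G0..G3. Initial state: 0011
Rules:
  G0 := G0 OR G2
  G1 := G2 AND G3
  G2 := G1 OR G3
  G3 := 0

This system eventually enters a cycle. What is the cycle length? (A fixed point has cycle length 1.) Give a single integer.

Answer: 1

Derivation:
Step 0: 0011
Step 1: G0=G0|G2=0|1=1 G1=G2&G3=1&1=1 G2=G1|G3=0|1=1 G3=0(const) -> 1110
Step 2: G0=G0|G2=1|1=1 G1=G2&G3=1&0=0 G2=G1|G3=1|0=1 G3=0(const) -> 1010
Step 3: G0=G0|G2=1|1=1 G1=G2&G3=1&0=0 G2=G1|G3=0|0=0 G3=0(const) -> 1000
Step 4: G0=G0|G2=1|0=1 G1=G2&G3=0&0=0 G2=G1|G3=0|0=0 G3=0(const) -> 1000
State from step 4 equals state from step 3 -> cycle length 1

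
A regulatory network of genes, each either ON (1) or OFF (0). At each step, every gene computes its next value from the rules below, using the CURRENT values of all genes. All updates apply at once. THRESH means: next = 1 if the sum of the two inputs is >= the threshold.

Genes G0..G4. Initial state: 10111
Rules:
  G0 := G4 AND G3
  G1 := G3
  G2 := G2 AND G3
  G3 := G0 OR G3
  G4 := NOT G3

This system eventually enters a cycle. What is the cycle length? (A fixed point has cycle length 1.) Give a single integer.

Answer: 1

Derivation:
Step 0: 10111
Step 1: G0=G4&G3=1&1=1 G1=G3=1 G2=G2&G3=1&1=1 G3=G0|G3=1|1=1 G4=NOT G3=NOT 1=0 -> 11110
Step 2: G0=G4&G3=0&1=0 G1=G3=1 G2=G2&G3=1&1=1 G3=G0|G3=1|1=1 G4=NOT G3=NOT 1=0 -> 01110
Step 3: G0=G4&G3=0&1=0 G1=G3=1 G2=G2&G3=1&1=1 G3=G0|G3=0|1=1 G4=NOT G3=NOT 1=0 -> 01110
State from step 3 equals state from step 2 -> cycle length 1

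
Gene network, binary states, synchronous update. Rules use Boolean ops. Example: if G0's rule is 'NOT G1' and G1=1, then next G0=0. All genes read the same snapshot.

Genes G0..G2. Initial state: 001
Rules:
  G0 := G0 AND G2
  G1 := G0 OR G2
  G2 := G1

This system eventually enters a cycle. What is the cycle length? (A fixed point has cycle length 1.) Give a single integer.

Answer: 2

Derivation:
Step 0: 001
Step 1: G0=G0&G2=0&1=0 G1=G0|G2=0|1=1 G2=G1=0 -> 010
Step 2: G0=G0&G2=0&0=0 G1=G0|G2=0|0=0 G2=G1=1 -> 001
State from step 2 equals state from step 0 -> cycle length 2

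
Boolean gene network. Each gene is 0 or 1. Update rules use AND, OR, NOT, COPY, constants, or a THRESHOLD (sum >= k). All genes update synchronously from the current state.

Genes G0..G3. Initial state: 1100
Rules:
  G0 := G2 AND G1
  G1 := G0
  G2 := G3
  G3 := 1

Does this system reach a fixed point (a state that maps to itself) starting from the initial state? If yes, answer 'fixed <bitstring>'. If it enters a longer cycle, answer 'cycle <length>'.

Answer: fixed 0011

Derivation:
Step 0: 1100
Step 1: G0=G2&G1=0&1=0 G1=G0=1 G2=G3=0 G3=1(const) -> 0101
Step 2: G0=G2&G1=0&1=0 G1=G0=0 G2=G3=1 G3=1(const) -> 0011
Step 3: G0=G2&G1=1&0=0 G1=G0=0 G2=G3=1 G3=1(const) -> 0011
Fixed point reached at step 2: 0011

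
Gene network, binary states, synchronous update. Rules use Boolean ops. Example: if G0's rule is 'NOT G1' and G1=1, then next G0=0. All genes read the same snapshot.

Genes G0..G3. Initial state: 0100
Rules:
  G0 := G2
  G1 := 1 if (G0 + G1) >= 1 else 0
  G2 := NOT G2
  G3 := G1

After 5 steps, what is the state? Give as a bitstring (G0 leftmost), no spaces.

Step 1: G0=G2=0 G1=(0+1>=1)=1 G2=NOT G2=NOT 0=1 G3=G1=1 -> 0111
Step 2: G0=G2=1 G1=(0+1>=1)=1 G2=NOT G2=NOT 1=0 G3=G1=1 -> 1101
Step 3: G0=G2=0 G1=(1+1>=1)=1 G2=NOT G2=NOT 0=1 G3=G1=1 -> 0111
Step 4: G0=G2=1 G1=(0+1>=1)=1 G2=NOT G2=NOT 1=0 G3=G1=1 -> 1101
Step 5: G0=G2=0 G1=(1+1>=1)=1 G2=NOT G2=NOT 0=1 G3=G1=1 -> 0111

0111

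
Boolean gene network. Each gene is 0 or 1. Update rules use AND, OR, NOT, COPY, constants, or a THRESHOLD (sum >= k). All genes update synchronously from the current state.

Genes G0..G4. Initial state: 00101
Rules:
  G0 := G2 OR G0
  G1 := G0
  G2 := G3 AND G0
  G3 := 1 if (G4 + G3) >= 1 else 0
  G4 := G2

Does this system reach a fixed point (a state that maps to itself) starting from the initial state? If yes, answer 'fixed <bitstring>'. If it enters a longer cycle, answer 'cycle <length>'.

Step 0: 00101
Step 1: G0=G2|G0=1|0=1 G1=G0=0 G2=G3&G0=0&0=0 G3=(1+0>=1)=1 G4=G2=1 -> 10011
Step 2: G0=G2|G0=0|1=1 G1=G0=1 G2=G3&G0=1&1=1 G3=(1+1>=1)=1 G4=G2=0 -> 11110
Step 3: G0=G2|G0=1|1=1 G1=G0=1 G2=G3&G0=1&1=1 G3=(0+1>=1)=1 G4=G2=1 -> 11111
Step 4: G0=G2|G0=1|1=1 G1=G0=1 G2=G3&G0=1&1=1 G3=(1+1>=1)=1 G4=G2=1 -> 11111
Fixed point reached at step 3: 11111

Answer: fixed 11111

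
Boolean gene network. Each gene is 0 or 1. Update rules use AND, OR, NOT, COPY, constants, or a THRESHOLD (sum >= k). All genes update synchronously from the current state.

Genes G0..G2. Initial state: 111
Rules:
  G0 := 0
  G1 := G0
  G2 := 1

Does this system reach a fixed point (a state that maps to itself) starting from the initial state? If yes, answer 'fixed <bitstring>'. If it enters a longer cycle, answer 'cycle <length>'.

Answer: fixed 001

Derivation:
Step 0: 111
Step 1: G0=0(const) G1=G0=1 G2=1(const) -> 011
Step 2: G0=0(const) G1=G0=0 G2=1(const) -> 001
Step 3: G0=0(const) G1=G0=0 G2=1(const) -> 001
Fixed point reached at step 2: 001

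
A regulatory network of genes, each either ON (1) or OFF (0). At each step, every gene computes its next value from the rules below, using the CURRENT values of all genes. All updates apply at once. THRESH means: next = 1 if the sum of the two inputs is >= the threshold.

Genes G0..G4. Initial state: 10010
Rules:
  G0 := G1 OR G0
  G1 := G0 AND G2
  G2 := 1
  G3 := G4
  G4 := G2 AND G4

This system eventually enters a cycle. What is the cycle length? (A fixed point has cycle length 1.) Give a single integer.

Step 0: 10010
Step 1: G0=G1|G0=0|1=1 G1=G0&G2=1&0=0 G2=1(const) G3=G4=0 G4=G2&G4=0&0=0 -> 10100
Step 2: G0=G1|G0=0|1=1 G1=G0&G2=1&1=1 G2=1(const) G3=G4=0 G4=G2&G4=1&0=0 -> 11100
Step 3: G0=G1|G0=1|1=1 G1=G0&G2=1&1=1 G2=1(const) G3=G4=0 G4=G2&G4=1&0=0 -> 11100
State from step 3 equals state from step 2 -> cycle length 1

Answer: 1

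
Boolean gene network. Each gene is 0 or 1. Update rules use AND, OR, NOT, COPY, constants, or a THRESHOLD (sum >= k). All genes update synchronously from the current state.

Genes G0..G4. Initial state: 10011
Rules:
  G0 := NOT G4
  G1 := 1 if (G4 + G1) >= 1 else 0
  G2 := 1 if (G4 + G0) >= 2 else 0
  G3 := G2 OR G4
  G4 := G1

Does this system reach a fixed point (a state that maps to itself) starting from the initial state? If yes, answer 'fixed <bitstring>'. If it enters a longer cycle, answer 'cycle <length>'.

Step 0: 10011
Step 1: G0=NOT G4=NOT 1=0 G1=(1+0>=1)=1 G2=(1+1>=2)=1 G3=G2|G4=0|1=1 G4=G1=0 -> 01110
Step 2: G0=NOT G4=NOT 0=1 G1=(0+1>=1)=1 G2=(0+0>=2)=0 G3=G2|G4=1|0=1 G4=G1=1 -> 11011
Step 3: G0=NOT G4=NOT 1=0 G1=(1+1>=1)=1 G2=(1+1>=2)=1 G3=G2|G4=0|1=1 G4=G1=1 -> 01111
Step 4: G0=NOT G4=NOT 1=0 G1=(1+1>=1)=1 G2=(1+0>=2)=0 G3=G2|G4=1|1=1 G4=G1=1 -> 01011
Step 5: G0=NOT G4=NOT 1=0 G1=(1+1>=1)=1 G2=(1+0>=2)=0 G3=G2|G4=0|1=1 G4=G1=1 -> 01011
Fixed point reached at step 4: 01011

Answer: fixed 01011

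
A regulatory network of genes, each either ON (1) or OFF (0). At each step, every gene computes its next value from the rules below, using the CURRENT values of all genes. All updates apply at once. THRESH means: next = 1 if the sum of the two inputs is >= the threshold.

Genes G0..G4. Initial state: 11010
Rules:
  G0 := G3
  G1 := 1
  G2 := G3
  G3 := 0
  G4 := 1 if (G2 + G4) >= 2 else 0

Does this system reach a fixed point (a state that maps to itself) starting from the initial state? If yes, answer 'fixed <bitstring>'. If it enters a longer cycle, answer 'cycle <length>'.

Answer: fixed 01000

Derivation:
Step 0: 11010
Step 1: G0=G3=1 G1=1(const) G2=G3=1 G3=0(const) G4=(0+0>=2)=0 -> 11100
Step 2: G0=G3=0 G1=1(const) G2=G3=0 G3=0(const) G4=(1+0>=2)=0 -> 01000
Step 3: G0=G3=0 G1=1(const) G2=G3=0 G3=0(const) G4=(0+0>=2)=0 -> 01000
Fixed point reached at step 2: 01000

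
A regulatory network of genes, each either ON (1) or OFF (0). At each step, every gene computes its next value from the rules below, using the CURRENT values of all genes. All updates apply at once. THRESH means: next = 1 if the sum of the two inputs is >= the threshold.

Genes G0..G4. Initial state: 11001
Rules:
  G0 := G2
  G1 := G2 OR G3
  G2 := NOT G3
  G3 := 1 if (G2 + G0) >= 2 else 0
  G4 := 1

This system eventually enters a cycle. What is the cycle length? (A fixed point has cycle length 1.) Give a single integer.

Step 0: 11001
Step 1: G0=G2=0 G1=G2|G3=0|0=0 G2=NOT G3=NOT 0=1 G3=(0+1>=2)=0 G4=1(const) -> 00101
Step 2: G0=G2=1 G1=G2|G3=1|0=1 G2=NOT G3=NOT 0=1 G3=(1+0>=2)=0 G4=1(const) -> 11101
Step 3: G0=G2=1 G1=G2|G3=1|0=1 G2=NOT G3=NOT 0=1 G3=(1+1>=2)=1 G4=1(const) -> 11111
Step 4: G0=G2=1 G1=G2|G3=1|1=1 G2=NOT G3=NOT 1=0 G3=(1+1>=2)=1 G4=1(const) -> 11011
Step 5: G0=G2=0 G1=G2|G3=0|1=1 G2=NOT G3=NOT 1=0 G3=(0+1>=2)=0 G4=1(const) -> 01001
Step 6: G0=G2=0 G1=G2|G3=0|0=0 G2=NOT G3=NOT 0=1 G3=(0+0>=2)=0 G4=1(const) -> 00101
State from step 6 equals state from step 1 -> cycle length 5

Answer: 5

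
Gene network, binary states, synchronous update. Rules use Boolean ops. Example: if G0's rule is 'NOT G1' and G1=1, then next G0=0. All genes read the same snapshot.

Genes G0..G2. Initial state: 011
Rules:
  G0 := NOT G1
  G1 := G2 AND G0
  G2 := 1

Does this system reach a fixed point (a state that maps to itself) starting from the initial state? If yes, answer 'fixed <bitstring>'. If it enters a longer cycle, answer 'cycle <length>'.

Answer: cycle 4

Derivation:
Step 0: 011
Step 1: G0=NOT G1=NOT 1=0 G1=G2&G0=1&0=0 G2=1(const) -> 001
Step 2: G0=NOT G1=NOT 0=1 G1=G2&G0=1&0=0 G2=1(const) -> 101
Step 3: G0=NOT G1=NOT 0=1 G1=G2&G0=1&1=1 G2=1(const) -> 111
Step 4: G0=NOT G1=NOT 1=0 G1=G2&G0=1&1=1 G2=1(const) -> 011
Cycle of length 4 starting at step 0 -> no fixed point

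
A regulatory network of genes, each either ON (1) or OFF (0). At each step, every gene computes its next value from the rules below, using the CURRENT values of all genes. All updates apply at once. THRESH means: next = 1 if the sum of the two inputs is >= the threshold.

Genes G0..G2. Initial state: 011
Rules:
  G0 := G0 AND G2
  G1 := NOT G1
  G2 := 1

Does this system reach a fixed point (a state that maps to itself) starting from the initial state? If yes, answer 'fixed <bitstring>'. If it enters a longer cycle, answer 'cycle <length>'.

Answer: cycle 2

Derivation:
Step 0: 011
Step 1: G0=G0&G2=0&1=0 G1=NOT G1=NOT 1=0 G2=1(const) -> 001
Step 2: G0=G0&G2=0&1=0 G1=NOT G1=NOT 0=1 G2=1(const) -> 011
Cycle of length 2 starting at step 0 -> no fixed point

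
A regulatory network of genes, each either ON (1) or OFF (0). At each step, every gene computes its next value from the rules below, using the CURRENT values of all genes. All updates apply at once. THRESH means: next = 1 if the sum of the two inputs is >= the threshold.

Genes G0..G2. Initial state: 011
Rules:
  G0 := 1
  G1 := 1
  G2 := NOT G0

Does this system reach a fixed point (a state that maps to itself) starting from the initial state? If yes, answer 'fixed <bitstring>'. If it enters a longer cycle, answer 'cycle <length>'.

Answer: fixed 110

Derivation:
Step 0: 011
Step 1: G0=1(const) G1=1(const) G2=NOT G0=NOT 0=1 -> 111
Step 2: G0=1(const) G1=1(const) G2=NOT G0=NOT 1=0 -> 110
Step 3: G0=1(const) G1=1(const) G2=NOT G0=NOT 1=0 -> 110
Fixed point reached at step 2: 110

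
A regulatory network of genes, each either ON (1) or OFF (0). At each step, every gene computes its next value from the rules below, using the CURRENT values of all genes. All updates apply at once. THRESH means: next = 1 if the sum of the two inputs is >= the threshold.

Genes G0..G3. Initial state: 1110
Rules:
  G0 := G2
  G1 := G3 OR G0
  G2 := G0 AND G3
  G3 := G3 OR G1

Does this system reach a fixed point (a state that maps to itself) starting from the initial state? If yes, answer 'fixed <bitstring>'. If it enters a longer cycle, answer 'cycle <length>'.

Answer: cycle 2

Derivation:
Step 0: 1110
Step 1: G0=G2=1 G1=G3|G0=0|1=1 G2=G0&G3=1&0=0 G3=G3|G1=0|1=1 -> 1101
Step 2: G0=G2=0 G1=G3|G0=1|1=1 G2=G0&G3=1&1=1 G3=G3|G1=1|1=1 -> 0111
Step 3: G0=G2=1 G1=G3|G0=1|0=1 G2=G0&G3=0&1=0 G3=G3|G1=1|1=1 -> 1101
Cycle of length 2 starting at step 1 -> no fixed point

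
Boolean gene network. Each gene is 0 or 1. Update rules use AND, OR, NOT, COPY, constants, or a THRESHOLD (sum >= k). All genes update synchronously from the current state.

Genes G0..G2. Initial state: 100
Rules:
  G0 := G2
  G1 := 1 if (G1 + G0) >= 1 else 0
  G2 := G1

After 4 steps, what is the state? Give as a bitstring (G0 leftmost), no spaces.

Step 1: G0=G2=0 G1=(0+1>=1)=1 G2=G1=0 -> 010
Step 2: G0=G2=0 G1=(1+0>=1)=1 G2=G1=1 -> 011
Step 3: G0=G2=1 G1=(1+0>=1)=1 G2=G1=1 -> 111
Step 4: G0=G2=1 G1=(1+1>=1)=1 G2=G1=1 -> 111

111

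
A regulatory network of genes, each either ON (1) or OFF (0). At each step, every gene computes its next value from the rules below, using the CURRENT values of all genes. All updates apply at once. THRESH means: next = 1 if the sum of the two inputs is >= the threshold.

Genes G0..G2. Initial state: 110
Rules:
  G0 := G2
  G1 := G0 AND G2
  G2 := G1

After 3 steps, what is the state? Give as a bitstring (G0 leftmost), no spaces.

Step 1: G0=G2=0 G1=G0&G2=1&0=0 G2=G1=1 -> 001
Step 2: G0=G2=1 G1=G0&G2=0&1=0 G2=G1=0 -> 100
Step 3: G0=G2=0 G1=G0&G2=1&0=0 G2=G1=0 -> 000

000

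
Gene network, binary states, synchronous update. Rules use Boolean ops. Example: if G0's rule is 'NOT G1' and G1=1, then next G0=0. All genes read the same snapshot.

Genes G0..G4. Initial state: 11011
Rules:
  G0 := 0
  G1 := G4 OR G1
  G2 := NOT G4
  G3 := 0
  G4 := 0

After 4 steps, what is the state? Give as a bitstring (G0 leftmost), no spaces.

Step 1: G0=0(const) G1=G4|G1=1|1=1 G2=NOT G4=NOT 1=0 G3=0(const) G4=0(const) -> 01000
Step 2: G0=0(const) G1=G4|G1=0|1=1 G2=NOT G4=NOT 0=1 G3=0(const) G4=0(const) -> 01100
Step 3: G0=0(const) G1=G4|G1=0|1=1 G2=NOT G4=NOT 0=1 G3=0(const) G4=0(const) -> 01100
Step 4: G0=0(const) G1=G4|G1=0|1=1 G2=NOT G4=NOT 0=1 G3=0(const) G4=0(const) -> 01100

01100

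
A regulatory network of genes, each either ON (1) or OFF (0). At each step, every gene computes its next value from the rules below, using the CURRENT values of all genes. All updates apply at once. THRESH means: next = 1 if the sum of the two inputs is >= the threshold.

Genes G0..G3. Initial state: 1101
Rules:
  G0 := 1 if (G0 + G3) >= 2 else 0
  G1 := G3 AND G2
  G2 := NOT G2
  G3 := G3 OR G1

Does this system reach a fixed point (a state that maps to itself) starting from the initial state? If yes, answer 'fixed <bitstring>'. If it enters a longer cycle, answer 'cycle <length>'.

Answer: cycle 2

Derivation:
Step 0: 1101
Step 1: G0=(1+1>=2)=1 G1=G3&G2=1&0=0 G2=NOT G2=NOT 0=1 G3=G3|G1=1|1=1 -> 1011
Step 2: G0=(1+1>=2)=1 G1=G3&G2=1&1=1 G2=NOT G2=NOT 1=0 G3=G3|G1=1|0=1 -> 1101
Cycle of length 2 starting at step 0 -> no fixed point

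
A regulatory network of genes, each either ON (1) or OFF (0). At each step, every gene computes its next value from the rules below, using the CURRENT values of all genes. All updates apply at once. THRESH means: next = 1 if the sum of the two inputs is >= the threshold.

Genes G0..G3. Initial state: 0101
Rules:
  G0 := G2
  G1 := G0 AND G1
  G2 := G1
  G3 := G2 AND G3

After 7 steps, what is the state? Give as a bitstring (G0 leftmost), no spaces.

Step 1: G0=G2=0 G1=G0&G1=0&1=0 G2=G1=1 G3=G2&G3=0&1=0 -> 0010
Step 2: G0=G2=1 G1=G0&G1=0&0=0 G2=G1=0 G3=G2&G3=1&0=0 -> 1000
Step 3: G0=G2=0 G1=G0&G1=1&0=0 G2=G1=0 G3=G2&G3=0&0=0 -> 0000
Step 4: G0=G2=0 G1=G0&G1=0&0=0 G2=G1=0 G3=G2&G3=0&0=0 -> 0000
Step 5: G0=G2=0 G1=G0&G1=0&0=0 G2=G1=0 G3=G2&G3=0&0=0 -> 0000
Step 6: G0=G2=0 G1=G0&G1=0&0=0 G2=G1=0 G3=G2&G3=0&0=0 -> 0000
Step 7: G0=G2=0 G1=G0&G1=0&0=0 G2=G1=0 G3=G2&G3=0&0=0 -> 0000

0000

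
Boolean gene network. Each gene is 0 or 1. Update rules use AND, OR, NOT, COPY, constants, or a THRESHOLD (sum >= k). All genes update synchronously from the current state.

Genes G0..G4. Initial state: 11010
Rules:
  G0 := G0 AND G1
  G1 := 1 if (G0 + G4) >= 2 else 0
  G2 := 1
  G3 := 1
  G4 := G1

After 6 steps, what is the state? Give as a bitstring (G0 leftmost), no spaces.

Step 1: G0=G0&G1=1&1=1 G1=(1+0>=2)=0 G2=1(const) G3=1(const) G4=G1=1 -> 10111
Step 2: G0=G0&G1=1&0=0 G1=(1+1>=2)=1 G2=1(const) G3=1(const) G4=G1=0 -> 01110
Step 3: G0=G0&G1=0&1=0 G1=(0+0>=2)=0 G2=1(const) G3=1(const) G4=G1=1 -> 00111
Step 4: G0=G0&G1=0&0=0 G1=(0+1>=2)=0 G2=1(const) G3=1(const) G4=G1=0 -> 00110
Step 5: G0=G0&G1=0&0=0 G1=(0+0>=2)=0 G2=1(const) G3=1(const) G4=G1=0 -> 00110
Step 6: G0=G0&G1=0&0=0 G1=(0+0>=2)=0 G2=1(const) G3=1(const) G4=G1=0 -> 00110

00110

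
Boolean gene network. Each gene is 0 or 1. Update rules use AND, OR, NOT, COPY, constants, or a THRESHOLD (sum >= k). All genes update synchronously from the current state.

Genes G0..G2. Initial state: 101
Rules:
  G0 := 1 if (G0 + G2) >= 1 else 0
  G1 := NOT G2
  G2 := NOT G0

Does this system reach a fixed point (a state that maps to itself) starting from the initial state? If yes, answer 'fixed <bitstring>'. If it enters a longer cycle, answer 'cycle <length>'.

Step 0: 101
Step 1: G0=(1+1>=1)=1 G1=NOT G2=NOT 1=0 G2=NOT G0=NOT 1=0 -> 100
Step 2: G0=(1+0>=1)=1 G1=NOT G2=NOT 0=1 G2=NOT G0=NOT 1=0 -> 110
Step 3: G0=(1+0>=1)=1 G1=NOT G2=NOT 0=1 G2=NOT G0=NOT 1=0 -> 110
Fixed point reached at step 2: 110

Answer: fixed 110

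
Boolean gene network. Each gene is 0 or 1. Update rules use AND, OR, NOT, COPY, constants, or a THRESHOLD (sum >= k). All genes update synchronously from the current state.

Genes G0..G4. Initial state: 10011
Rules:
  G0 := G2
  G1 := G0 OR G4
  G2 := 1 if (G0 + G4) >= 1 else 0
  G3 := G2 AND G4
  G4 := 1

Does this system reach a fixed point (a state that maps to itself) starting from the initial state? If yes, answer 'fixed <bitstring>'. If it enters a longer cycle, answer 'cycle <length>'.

Answer: fixed 11111

Derivation:
Step 0: 10011
Step 1: G0=G2=0 G1=G0|G4=1|1=1 G2=(1+1>=1)=1 G3=G2&G4=0&1=0 G4=1(const) -> 01101
Step 2: G0=G2=1 G1=G0|G4=0|1=1 G2=(0+1>=1)=1 G3=G2&G4=1&1=1 G4=1(const) -> 11111
Step 3: G0=G2=1 G1=G0|G4=1|1=1 G2=(1+1>=1)=1 G3=G2&G4=1&1=1 G4=1(const) -> 11111
Fixed point reached at step 2: 11111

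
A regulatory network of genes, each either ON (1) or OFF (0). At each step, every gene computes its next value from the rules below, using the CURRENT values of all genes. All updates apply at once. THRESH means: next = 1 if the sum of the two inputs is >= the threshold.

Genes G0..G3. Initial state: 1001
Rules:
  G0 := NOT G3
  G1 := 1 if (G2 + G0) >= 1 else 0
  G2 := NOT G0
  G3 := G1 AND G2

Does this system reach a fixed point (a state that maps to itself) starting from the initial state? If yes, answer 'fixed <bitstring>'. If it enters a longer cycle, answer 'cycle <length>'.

Step 0: 1001
Step 1: G0=NOT G3=NOT 1=0 G1=(0+1>=1)=1 G2=NOT G0=NOT 1=0 G3=G1&G2=0&0=0 -> 0100
Step 2: G0=NOT G3=NOT 0=1 G1=(0+0>=1)=0 G2=NOT G0=NOT 0=1 G3=G1&G2=1&0=0 -> 1010
Step 3: G0=NOT G3=NOT 0=1 G1=(1+1>=1)=1 G2=NOT G0=NOT 1=0 G3=G1&G2=0&1=0 -> 1100
Step 4: G0=NOT G3=NOT 0=1 G1=(0+1>=1)=1 G2=NOT G0=NOT 1=0 G3=G1&G2=1&0=0 -> 1100
Fixed point reached at step 3: 1100

Answer: fixed 1100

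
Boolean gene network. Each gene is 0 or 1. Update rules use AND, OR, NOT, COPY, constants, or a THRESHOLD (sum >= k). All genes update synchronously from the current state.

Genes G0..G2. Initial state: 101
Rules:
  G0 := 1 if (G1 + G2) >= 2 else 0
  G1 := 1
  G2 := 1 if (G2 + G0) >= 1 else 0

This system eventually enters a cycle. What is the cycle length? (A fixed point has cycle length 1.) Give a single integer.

Step 0: 101
Step 1: G0=(0+1>=2)=0 G1=1(const) G2=(1+1>=1)=1 -> 011
Step 2: G0=(1+1>=2)=1 G1=1(const) G2=(1+0>=1)=1 -> 111
Step 3: G0=(1+1>=2)=1 G1=1(const) G2=(1+1>=1)=1 -> 111
State from step 3 equals state from step 2 -> cycle length 1

Answer: 1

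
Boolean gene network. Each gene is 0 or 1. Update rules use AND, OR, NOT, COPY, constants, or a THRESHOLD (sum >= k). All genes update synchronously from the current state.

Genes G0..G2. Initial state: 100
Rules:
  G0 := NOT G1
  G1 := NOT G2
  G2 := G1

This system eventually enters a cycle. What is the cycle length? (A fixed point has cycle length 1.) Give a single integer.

Answer: 4

Derivation:
Step 0: 100
Step 1: G0=NOT G1=NOT 0=1 G1=NOT G2=NOT 0=1 G2=G1=0 -> 110
Step 2: G0=NOT G1=NOT 1=0 G1=NOT G2=NOT 0=1 G2=G1=1 -> 011
Step 3: G0=NOT G1=NOT 1=0 G1=NOT G2=NOT 1=0 G2=G1=1 -> 001
Step 4: G0=NOT G1=NOT 0=1 G1=NOT G2=NOT 1=0 G2=G1=0 -> 100
State from step 4 equals state from step 0 -> cycle length 4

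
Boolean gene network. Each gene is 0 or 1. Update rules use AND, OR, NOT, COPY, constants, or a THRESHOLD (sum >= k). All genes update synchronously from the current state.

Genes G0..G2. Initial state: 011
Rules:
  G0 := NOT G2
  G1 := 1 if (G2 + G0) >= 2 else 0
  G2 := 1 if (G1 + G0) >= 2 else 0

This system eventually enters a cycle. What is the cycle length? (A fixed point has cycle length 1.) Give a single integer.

Step 0: 011
Step 1: G0=NOT G2=NOT 1=0 G1=(1+0>=2)=0 G2=(1+0>=2)=0 -> 000
Step 2: G0=NOT G2=NOT 0=1 G1=(0+0>=2)=0 G2=(0+0>=2)=0 -> 100
Step 3: G0=NOT G2=NOT 0=1 G1=(0+1>=2)=0 G2=(0+1>=2)=0 -> 100
State from step 3 equals state from step 2 -> cycle length 1

Answer: 1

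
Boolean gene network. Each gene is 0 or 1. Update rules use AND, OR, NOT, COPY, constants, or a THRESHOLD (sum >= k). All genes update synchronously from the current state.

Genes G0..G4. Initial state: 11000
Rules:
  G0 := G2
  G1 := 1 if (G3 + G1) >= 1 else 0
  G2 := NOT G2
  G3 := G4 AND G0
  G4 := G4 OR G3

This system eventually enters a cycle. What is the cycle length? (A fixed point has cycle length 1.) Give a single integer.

Answer: 2

Derivation:
Step 0: 11000
Step 1: G0=G2=0 G1=(0+1>=1)=1 G2=NOT G2=NOT 0=1 G3=G4&G0=0&1=0 G4=G4|G3=0|0=0 -> 01100
Step 2: G0=G2=1 G1=(0+1>=1)=1 G2=NOT G2=NOT 1=0 G3=G4&G0=0&0=0 G4=G4|G3=0|0=0 -> 11000
State from step 2 equals state from step 0 -> cycle length 2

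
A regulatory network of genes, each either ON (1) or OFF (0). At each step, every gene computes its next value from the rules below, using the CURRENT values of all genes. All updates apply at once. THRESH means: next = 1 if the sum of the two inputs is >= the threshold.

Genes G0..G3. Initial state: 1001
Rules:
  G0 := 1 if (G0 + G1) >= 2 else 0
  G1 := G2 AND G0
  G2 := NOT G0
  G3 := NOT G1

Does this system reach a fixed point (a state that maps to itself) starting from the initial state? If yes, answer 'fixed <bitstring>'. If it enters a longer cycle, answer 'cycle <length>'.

Step 0: 1001
Step 1: G0=(1+0>=2)=0 G1=G2&G0=0&1=0 G2=NOT G0=NOT 1=0 G3=NOT G1=NOT 0=1 -> 0001
Step 2: G0=(0+0>=2)=0 G1=G2&G0=0&0=0 G2=NOT G0=NOT 0=1 G3=NOT G1=NOT 0=1 -> 0011
Step 3: G0=(0+0>=2)=0 G1=G2&G0=1&0=0 G2=NOT G0=NOT 0=1 G3=NOT G1=NOT 0=1 -> 0011
Fixed point reached at step 2: 0011

Answer: fixed 0011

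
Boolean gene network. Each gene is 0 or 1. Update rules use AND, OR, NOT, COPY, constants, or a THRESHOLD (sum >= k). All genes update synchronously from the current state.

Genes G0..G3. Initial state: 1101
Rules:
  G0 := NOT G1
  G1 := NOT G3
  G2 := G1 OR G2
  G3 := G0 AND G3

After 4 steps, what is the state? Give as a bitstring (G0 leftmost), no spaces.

Step 1: G0=NOT G1=NOT 1=0 G1=NOT G3=NOT 1=0 G2=G1|G2=1|0=1 G3=G0&G3=1&1=1 -> 0011
Step 2: G0=NOT G1=NOT 0=1 G1=NOT G3=NOT 1=0 G2=G1|G2=0|1=1 G3=G0&G3=0&1=0 -> 1010
Step 3: G0=NOT G1=NOT 0=1 G1=NOT G3=NOT 0=1 G2=G1|G2=0|1=1 G3=G0&G3=1&0=0 -> 1110
Step 4: G0=NOT G1=NOT 1=0 G1=NOT G3=NOT 0=1 G2=G1|G2=1|1=1 G3=G0&G3=1&0=0 -> 0110

0110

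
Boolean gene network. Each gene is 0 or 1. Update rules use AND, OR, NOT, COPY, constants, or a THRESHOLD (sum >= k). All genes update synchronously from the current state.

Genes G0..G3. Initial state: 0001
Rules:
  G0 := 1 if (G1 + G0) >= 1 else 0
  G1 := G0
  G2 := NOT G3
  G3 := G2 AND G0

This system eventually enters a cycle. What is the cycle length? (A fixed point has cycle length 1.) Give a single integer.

Answer: 1

Derivation:
Step 0: 0001
Step 1: G0=(0+0>=1)=0 G1=G0=0 G2=NOT G3=NOT 1=0 G3=G2&G0=0&0=0 -> 0000
Step 2: G0=(0+0>=1)=0 G1=G0=0 G2=NOT G3=NOT 0=1 G3=G2&G0=0&0=0 -> 0010
Step 3: G0=(0+0>=1)=0 G1=G0=0 G2=NOT G3=NOT 0=1 G3=G2&G0=1&0=0 -> 0010
State from step 3 equals state from step 2 -> cycle length 1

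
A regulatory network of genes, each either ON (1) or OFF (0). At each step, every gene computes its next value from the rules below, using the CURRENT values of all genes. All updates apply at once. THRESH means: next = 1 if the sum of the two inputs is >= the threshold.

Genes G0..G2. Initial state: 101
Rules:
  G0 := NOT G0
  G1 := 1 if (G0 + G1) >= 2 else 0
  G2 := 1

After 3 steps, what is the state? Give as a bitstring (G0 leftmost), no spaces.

Step 1: G0=NOT G0=NOT 1=0 G1=(1+0>=2)=0 G2=1(const) -> 001
Step 2: G0=NOT G0=NOT 0=1 G1=(0+0>=2)=0 G2=1(const) -> 101
Step 3: G0=NOT G0=NOT 1=0 G1=(1+0>=2)=0 G2=1(const) -> 001

001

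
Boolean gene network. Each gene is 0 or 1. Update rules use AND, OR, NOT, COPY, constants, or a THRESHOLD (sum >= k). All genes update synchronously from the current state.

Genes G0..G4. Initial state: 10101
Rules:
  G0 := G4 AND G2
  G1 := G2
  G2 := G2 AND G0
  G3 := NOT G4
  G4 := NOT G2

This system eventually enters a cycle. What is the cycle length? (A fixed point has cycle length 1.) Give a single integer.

Answer: 1

Derivation:
Step 0: 10101
Step 1: G0=G4&G2=1&1=1 G1=G2=1 G2=G2&G0=1&1=1 G3=NOT G4=NOT 1=0 G4=NOT G2=NOT 1=0 -> 11100
Step 2: G0=G4&G2=0&1=0 G1=G2=1 G2=G2&G0=1&1=1 G3=NOT G4=NOT 0=1 G4=NOT G2=NOT 1=0 -> 01110
Step 3: G0=G4&G2=0&1=0 G1=G2=1 G2=G2&G0=1&0=0 G3=NOT G4=NOT 0=1 G4=NOT G2=NOT 1=0 -> 01010
Step 4: G0=G4&G2=0&0=0 G1=G2=0 G2=G2&G0=0&0=0 G3=NOT G4=NOT 0=1 G4=NOT G2=NOT 0=1 -> 00011
Step 5: G0=G4&G2=1&0=0 G1=G2=0 G2=G2&G0=0&0=0 G3=NOT G4=NOT 1=0 G4=NOT G2=NOT 0=1 -> 00001
Step 6: G0=G4&G2=1&0=0 G1=G2=0 G2=G2&G0=0&0=0 G3=NOT G4=NOT 1=0 G4=NOT G2=NOT 0=1 -> 00001
State from step 6 equals state from step 5 -> cycle length 1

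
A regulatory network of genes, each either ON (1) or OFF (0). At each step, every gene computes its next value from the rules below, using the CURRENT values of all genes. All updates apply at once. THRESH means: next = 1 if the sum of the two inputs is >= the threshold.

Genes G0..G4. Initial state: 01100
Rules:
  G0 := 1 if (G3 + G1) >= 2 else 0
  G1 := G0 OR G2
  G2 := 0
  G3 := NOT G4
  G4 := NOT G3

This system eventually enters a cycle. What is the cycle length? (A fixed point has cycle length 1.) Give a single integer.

Answer: 2

Derivation:
Step 0: 01100
Step 1: G0=(0+1>=2)=0 G1=G0|G2=0|1=1 G2=0(const) G3=NOT G4=NOT 0=1 G4=NOT G3=NOT 0=1 -> 01011
Step 2: G0=(1+1>=2)=1 G1=G0|G2=0|0=0 G2=0(const) G3=NOT G4=NOT 1=0 G4=NOT G3=NOT 1=0 -> 10000
Step 3: G0=(0+0>=2)=0 G1=G0|G2=1|0=1 G2=0(const) G3=NOT G4=NOT 0=1 G4=NOT G3=NOT 0=1 -> 01011
State from step 3 equals state from step 1 -> cycle length 2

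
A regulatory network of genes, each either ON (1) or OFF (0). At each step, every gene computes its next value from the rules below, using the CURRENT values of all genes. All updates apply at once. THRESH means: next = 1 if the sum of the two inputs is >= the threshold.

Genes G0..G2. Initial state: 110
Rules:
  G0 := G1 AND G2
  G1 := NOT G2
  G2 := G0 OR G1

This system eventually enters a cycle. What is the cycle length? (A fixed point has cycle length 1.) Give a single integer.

Answer: 5

Derivation:
Step 0: 110
Step 1: G0=G1&G2=1&0=0 G1=NOT G2=NOT 0=1 G2=G0|G1=1|1=1 -> 011
Step 2: G0=G1&G2=1&1=1 G1=NOT G2=NOT 1=0 G2=G0|G1=0|1=1 -> 101
Step 3: G0=G1&G2=0&1=0 G1=NOT G2=NOT 1=0 G2=G0|G1=1|0=1 -> 001
Step 4: G0=G1&G2=0&1=0 G1=NOT G2=NOT 1=0 G2=G0|G1=0|0=0 -> 000
Step 5: G0=G1&G2=0&0=0 G1=NOT G2=NOT 0=1 G2=G0|G1=0|0=0 -> 010
Step 6: G0=G1&G2=1&0=0 G1=NOT G2=NOT 0=1 G2=G0|G1=0|1=1 -> 011
State from step 6 equals state from step 1 -> cycle length 5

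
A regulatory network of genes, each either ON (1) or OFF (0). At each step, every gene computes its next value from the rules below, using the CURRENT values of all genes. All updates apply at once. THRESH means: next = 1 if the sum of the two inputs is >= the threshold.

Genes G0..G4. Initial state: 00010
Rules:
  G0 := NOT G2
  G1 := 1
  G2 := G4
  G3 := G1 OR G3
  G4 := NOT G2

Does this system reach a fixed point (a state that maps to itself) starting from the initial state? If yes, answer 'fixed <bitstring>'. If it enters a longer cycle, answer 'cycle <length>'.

Answer: cycle 4

Derivation:
Step 0: 00010
Step 1: G0=NOT G2=NOT 0=1 G1=1(const) G2=G4=0 G3=G1|G3=0|1=1 G4=NOT G2=NOT 0=1 -> 11011
Step 2: G0=NOT G2=NOT 0=1 G1=1(const) G2=G4=1 G3=G1|G3=1|1=1 G4=NOT G2=NOT 0=1 -> 11111
Step 3: G0=NOT G2=NOT 1=0 G1=1(const) G2=G4=1 G3=G1|G3=1|1=1 G4=NOT G2=NOT 1=0 -> 01110
Step 4: G0=NOT G2=NOT 1=0 G1=1(const) G2=G4=0 G3=G1|G3=1|1=1 G4=NOT G2=NOT 1=0 -> 01010
Step 5: G0=NOT G2=NOT 0=1 G1=1(const) G2=G4=0 G3=G1|G3=1|1=1 G4=NOT G2=NOT 0=1 -> 11011
Cycle of length 4 starting at step 1 -> no fixed point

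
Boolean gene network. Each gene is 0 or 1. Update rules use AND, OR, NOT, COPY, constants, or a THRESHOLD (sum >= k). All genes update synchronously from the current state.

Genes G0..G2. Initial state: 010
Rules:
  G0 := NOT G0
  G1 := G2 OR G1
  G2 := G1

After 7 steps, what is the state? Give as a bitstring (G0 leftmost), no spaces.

Step 1: G0=NOT G0=NOT 0=1 G1=G2|G1=0|1=1 G2=G1=1 -> 111
Step 2: G0=NOT G0=NOT 1=0 G1=G2|G1=1|1=1 G2=G1=1 -> 011
Step 3: G0=NOT G0=NOT 0=1 G1=G2|G1=1|1=1 G2=G1=1 -> 111
Step 4: G0=NOT G0=NOT 1=0 G1=G2|G1=1|1=1 G2=G1=1 -> 011
Step 5: G0=NOT G0=NOT 0=1 G1=G2|G1=1|1=1 G2=G1=1 -> 111
Step 6: G0=NOT G0=NOT 1=0 G1=G2|G1=1|1=1 G2=G1=1 -> 011
Step 7: G0=NOT G0=NOT 0=1 G1=G2|G1=1|1=1 G2=G1=1 -> 111

111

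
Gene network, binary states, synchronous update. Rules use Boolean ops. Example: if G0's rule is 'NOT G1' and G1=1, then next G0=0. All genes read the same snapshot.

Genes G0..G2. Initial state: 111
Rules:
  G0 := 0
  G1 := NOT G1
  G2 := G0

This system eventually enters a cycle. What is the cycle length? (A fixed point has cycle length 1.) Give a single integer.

Answer: 2

Derivation:
Step 0: 111
Step 1: G0=0(const) G1=NOT G1=NOT 1=0 G2=G0=1 -> 001
Step 2: G0=0(const) G1=NOT G1=NOT 0=1 G2=G0=0 -> 010
Step 3: G0=0(const) G1=NOT G1=NOT 1=0 G2=G0=0 -> 000
Step 4: G0=0(const) G1=NOT G1=NOT 0=1 G2=G0=0 -> 010
State from step 4 equals state from step 2 -> cycle length 2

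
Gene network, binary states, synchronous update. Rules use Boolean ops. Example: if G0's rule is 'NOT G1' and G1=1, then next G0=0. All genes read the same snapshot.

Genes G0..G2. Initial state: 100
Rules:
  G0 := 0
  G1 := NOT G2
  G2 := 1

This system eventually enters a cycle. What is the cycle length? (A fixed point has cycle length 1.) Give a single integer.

Answer: 1

Derivation:
Step 0: 100
Step 1: G0=0(const) G1=NOT G2=NOT 0=1 G2=1(const) -> 011
Step 2: G0=0(const) G1=NOT G2=NOT 1=0 G2=1(const) -> 001
Step 3: G0=0(const) G1=NOT G2=NOT 1=0 G2=1(const) -> 001
State from step 3 equals state from step 2 -> cycle length 1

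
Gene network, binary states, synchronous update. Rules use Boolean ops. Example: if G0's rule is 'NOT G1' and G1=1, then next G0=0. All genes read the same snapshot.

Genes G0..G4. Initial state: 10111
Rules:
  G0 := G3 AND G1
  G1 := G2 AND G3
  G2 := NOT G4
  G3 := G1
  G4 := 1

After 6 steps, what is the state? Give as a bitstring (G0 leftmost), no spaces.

Step 1: G0=G3&G1=1&0=0 G1=G2&G3=1&1=1 G2=NOT G4=NOT 1=0 G3=G1=0 G4=1(const) -> 01001
Step 2: G0=G3&G1=0&1=0 G1=G2&G3=0&0=0 G2=NOT G4=NOT 1=0 G3=G1=1 G4=1(const) -> 00011
Step 3: G0=G3&G1=1&0=0 G1=G2&G3=0&1=0 G2=NOT G4=NOT 1=0 G3=G1=0 G4=1(const) -> 00001
Step 4: G0=G3&G1=0&0=0 G1=G2&G3=0&0=0 G2=NOT G4=NOT 1=0 G3=G1=0 G4=1(const) -> 00001
Step 5: G0=G3&G1=0&0=0 G1=G2&G3=0&0=0 G2=NOT G4=NOT 1=0 G3=G1=0 G4=1(const) -> 00001
Step 6: G0=G3&G1=0&0=0 G1=G2&G3=0&0=0 G2=NOT G4=NOT 1=0 G3=G1=0 G4=1(const) -> 00001

00001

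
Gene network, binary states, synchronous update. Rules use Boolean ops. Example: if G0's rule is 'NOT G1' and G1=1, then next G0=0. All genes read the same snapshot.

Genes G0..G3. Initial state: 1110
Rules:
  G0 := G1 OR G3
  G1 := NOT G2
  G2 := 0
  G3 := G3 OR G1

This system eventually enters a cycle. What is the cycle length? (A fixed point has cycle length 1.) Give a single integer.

Answer: 1

Derivation:
Step 0: 1110
Step 1: G0=G1|G3=1|0=1 G1=NOT G2=NOT 1=0 G2=0(const) G3=G3|G1=0|1=1 -> 1001
Step 2: G0=G1|G3=0|1=1 G1=NOT G2=NOT 0=1 G2=0(const) G3=G3|G1=1|0=1 -> 1101
Step 3: G0=G1|G3=1|1=1 G1=NOT G2=NOT 0=1 G2=0(const) G3=G3|G1=1|1=1 -> 1101
State from step 3 equals state from step 2 -> cycle length 1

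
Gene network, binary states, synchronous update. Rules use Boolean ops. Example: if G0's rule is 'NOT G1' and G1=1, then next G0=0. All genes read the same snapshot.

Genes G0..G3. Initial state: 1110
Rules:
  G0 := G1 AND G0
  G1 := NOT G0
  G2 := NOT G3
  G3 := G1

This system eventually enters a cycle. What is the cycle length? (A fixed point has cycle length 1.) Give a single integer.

Answer: 1

Derivation:
Step 0: 1110
Step 1: G0=G1&G0=1&1=1 G1=NOT G0=NOT 1=0 G2=NOT G3=NOT 0=1 G3=G1=1 -> 1011
Step 2: G0=G1&G0=0&1=0 G1=NOT G0=NOT 1=0 G2=NOT G3=NOT 1=0 G3=G1=0 -> 0000
Step 3: G0=G1&G0=0&0=0 G1=NOT G0=NOT 0=1 G2=NOT G3=NOT 0=1 G3=G1=0 -> 0110
Step 4: G0=G1&G0=1&0=0 G1=NOT G0=NOT 0=1 G2=NOT G3=NOT 0=1 G3=G1=1 -> 0111
Step 5: G0=G1&G0=1&0=0 G1=NOT G0=NOT 0=1 G2=NOT G3=NOT 1=0 G3=G1=1 -> 0101
Step 6: G0=G1&G0=1&0=0 G1=NOT G0=NOT 0=1 G2=NOT G3=NOT 1=0 G3=G1=1 -> 0101
State from step 6 equals state from step 5 -> cycle length 1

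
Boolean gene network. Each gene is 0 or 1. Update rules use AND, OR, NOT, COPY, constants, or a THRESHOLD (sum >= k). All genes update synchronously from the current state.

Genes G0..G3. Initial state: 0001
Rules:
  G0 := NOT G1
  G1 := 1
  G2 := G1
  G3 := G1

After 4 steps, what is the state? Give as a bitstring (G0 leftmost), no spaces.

Step 1: G0=NOT G1=NOT 0=1 G1=1(const) G2=G1=0 G3=G1=0 -> 1100
Step 2: G0=NOT G1=NOT 1=0 G1=1(const) G2=G1=1 G3=G1=1 -> 0111
Step 3: G0=NOT G1=NOT 1=0 G1=1(const) G2=G1=1 G3=G1=1 -> 0111
Step 4: G0=NOT G1=NOT 1=0 G1=1(const) G2=G1=1 G3=G1=1 -> 0111

0111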